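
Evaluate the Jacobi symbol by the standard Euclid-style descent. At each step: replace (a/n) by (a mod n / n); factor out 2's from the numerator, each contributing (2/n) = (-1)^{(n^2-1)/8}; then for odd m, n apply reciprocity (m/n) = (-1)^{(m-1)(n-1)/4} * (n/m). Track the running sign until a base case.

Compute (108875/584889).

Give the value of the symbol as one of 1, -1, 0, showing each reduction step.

reciprocity: (108875/584889) = +1·(584889/108875) since 108875 mod 4 = 3, 584889 mod 4 = 1; sign now +1
(584889/108875) = (40514/108875)   [reduce mod 108875]
40514 = 2^1·20257; (2/108875) = -1 since 108875 mod 8 = 3, so (40514/108875) = (-1)^1·(20257/108875); sign now -1
reciprocity: (20257/108875) = +1·(108875/20257) since 20257 mod 4 = 1, 108875 mod 4 = 3; sign now -1
(108875/20257) = (7590/20257)   [reduce mod 20257]
7590 = 2^1·3795; (2/20257) = +1 since 20257 mod 8 = 1, so (7590/20257) = (+1)^1·(3795/20257); sign now -1
reciprocity: (3795/20257) = +1·(20257/3795) since 3795 mod 4 = 3, 20257 mod 4 = 1; sign now -1
(20257/3795) = (1282/3795)   [reduce mod 3795]
1282 = 2^1·641; (2/3795) = -1 since 3795 mod 8 = 3, so (1282/3795) = (-1)^1·(641/3795); sign now +1
reciprocity: (641/3795) = +1·(3795/641) since 641 mod 4 = 1, 3795 mod 4 = 3; sign now +1
(3795/641) = (590/641)   [reduce mod 641]
590 = 2^1·295; (2/641) = +1 since 641 mod 8 = 1, so (590/641) = (+1)^1·(295/641); sign now +1
reciprocity: (295/641) = +1·(641/295) since 295 mod 4 = 3, 641 mod 4 = 1; sign now +1
(641/295) = (51/295)   [reduce mod 295]
reciprocity: (51/295) = -1·(295/51) since 51 mod 4 = 3, 295 mod 4 = 3; sign now -1
(295/51) = (40/51)   [reduce mod 51]
40 = 2^3·5; (2/51) = -1 since 51 mod 8 = 3, so (40/51) = (-1)^3·(5/51); sign now +1
reciprocity: (5/51) = +1·(51/5) since 5 mod 4 = 1, 51 mod 4 = 3; sign now +1
(51/5) = (1/5)   [reduce mod 5]
(1/5) = 1; final value = sign = +1

1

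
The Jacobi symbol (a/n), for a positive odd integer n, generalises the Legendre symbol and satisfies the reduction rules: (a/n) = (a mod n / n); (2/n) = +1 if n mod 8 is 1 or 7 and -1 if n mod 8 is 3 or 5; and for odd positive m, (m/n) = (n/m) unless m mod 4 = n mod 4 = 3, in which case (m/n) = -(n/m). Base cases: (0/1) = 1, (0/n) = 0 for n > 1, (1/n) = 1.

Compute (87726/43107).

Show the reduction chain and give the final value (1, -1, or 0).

(87726/43107): 87726 mod 43107 = 1512, so (87726/43107) = (1512/43107)
factor out 2^3: 1512 = 2^3·189; with 43107 mod 8 = 3, (2/43107) = -1; sign now -1; continue with (189/43107)
flip (189/43107) -> (43107/189): both odd, 189 mod 4 = 1, 43107 mod 4 = 3, so the flip contributes +1; sign now -1
(43107/189): 43107 mod 189 = 15, so (43107/189) = (15/189)
flip (15/189) -> (189/15): both odd, 15 mod 4 = 3, 189 mod 4 = 1, so the flip contributes +1; sign now -1
(189/15): 189 mod 15 = 9, so (189/15) = (9/15)
flip (9/15) -> (15/9): both odd, 9 mod 4 = 1, 15 mod 4 = 3, so the flip contributes +1; sign now -1
(15/9): 15 mod 9 = 6, so (15/9) = (6/9)
factor out 2^1: 6 = 2^1·3; with 9 mod 8 = 1, (2/9) = +1; sign now -1; continue with (3/9)
flip (3/9) -> (9/3): both odd, 3 mod 4 = 3, 9 mod 4 = 1, so the flip contributes +1; sign now -1
(9/3): 9 mod 3 = 0, so (9/3) = (0/3)
reached (0/3); gcd(a, n) > 1, so (0/3) = 0 and the symbol is 0

0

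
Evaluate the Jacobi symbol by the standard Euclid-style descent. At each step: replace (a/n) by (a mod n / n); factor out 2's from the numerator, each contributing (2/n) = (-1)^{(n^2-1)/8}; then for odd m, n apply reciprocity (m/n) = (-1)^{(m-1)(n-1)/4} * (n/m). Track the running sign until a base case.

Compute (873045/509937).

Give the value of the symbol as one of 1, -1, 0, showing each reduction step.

0

(873045/509937) = (363108/509937)   [reduce mod 509937]
363108 = 2^2·90777; (2/509937) = +1 since 509937 mod 8 = 1, so (363108/509937) = (+1)^2·(90777/509937); sign now +1
reciprocity: (90777/509937) = +1·(509937/90777) since 90777 mod 4 = 1, 509937 mod 4 = 1; sign now +1
(509937/90777) = (56052/90777)   [reduce mod 90777]
56052 = 2^2·14013; (2/90777) = +1 since 90777 mod 8 = 1, so (56052/90777) = (+1)^2·(14013/90777); sign now +1
reciprocity: (14013/90777) = +1·(90777/14013) since 14013 mod 4 = 1, 90777 mod 4 = 1; sign now +1
(90777/14013) = (6699/14013)   [reduce mod 14013]
reciprocity: (6699/14013) = +1·(14013/6699) since 6699 mod 4 = 3, 14013 mod 4 = 1; sign now +1
(14013/6699) = (615/6699)   [reduce mod 6699]
reciprocity: (615/6699) = -1·(6699/615) since 615 mod 4 = 3, 6699 mod 4 = 3; sign now -1
(6699/615) = (549/615)   [reduce mod 615]
reciprocity: (549/615) = +1·(615/549) since 549 mod 4 = 1, 615 mod 4 = 3; sign now -1
(615/549) = (66/549)   [reduce mod 549]
66 = 2^1·33; (2/549) = -1 since 549 mod 8 = 5, so (66/549) = (-1)^1·(33/549); sign now +1
reciprocity: (33/549) = +1·(549/33) since 33 mod 4 = 1, 549 mod 4 = 1; sign now +1
(549/33) = (21/33)   [reduce mod 33]
reciprocity: (21/33) = +1·(33/21) since 21 mod 4 = 1, 33 mod 4 = 1; sign now +1
(33/21) = (12/21)   [reduce mod 21]
12 = 2^2·3; (2/21) = -1 since 21 mod 8 = 5, so (12/21) = (-1)^2·(3/21); sign now +1
reciprocity: (3/21) = +1·(21/3) since 3 mod 4 = 3, 21 mod 4 = 1; sign now +1
(21/3) = (0/3)   [reduce mod 3]
(0/3) = 0   [gcd(a, n) > 1]; final value = 0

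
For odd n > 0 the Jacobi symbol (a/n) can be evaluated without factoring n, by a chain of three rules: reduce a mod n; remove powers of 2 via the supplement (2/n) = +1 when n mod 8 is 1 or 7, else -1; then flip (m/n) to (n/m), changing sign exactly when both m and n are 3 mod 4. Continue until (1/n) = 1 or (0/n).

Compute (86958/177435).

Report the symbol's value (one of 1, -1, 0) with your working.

0

factor out 2^1: 86958 = 2^1·43479; with 177435 mod 8 = 3, (2/177435) = -1; sign now -1; continue with (43479/177435)
flip (43479/177435) -> (177435/43479): both odd, 43479 mod 4 = 3, 177435 mod 4 = 3, so the flip contributes -1; sign now +1
(177435/43479): 177435 mod 43479 = 3519, so (177435/43479) = (3519/43479)
flip (3519/43479) -> (43479/3519): both odd, 3519 mod 4 = 3, 43479 mod 4 = 3, so the flip contributes -1; sign now -1
(43479/3519): 43479 mod 3519 = 1251, so (43479/3519) = (1251/3519)
flip (1251/3519) -> (3519/1251): both odd, 1251 mod 4 = 3, 3519 mod 4 = 3, so the flip contributes -1; sign now +1
(3519/1251): 3519 mod 1251 = 1017, so (3519/1251) = (1017/1251)
flip (1017/1251) -> (1251/1017): both odd, 1017 mod 4 = 1, 1251 mod 4 = 3, so the flip contributes +1; sign now +1
(1251/1017): 1251 mod 1017 = 234, so (1251/1017) = (234/1017)
factor out 2^1: 234 = 2^1·117; with 1017 mod 8 = 1, (2/1017) = +1; sign now +1; continue with (117/1017)
flip (117/1017) -> (1017/117): both odd, 117 mod 4 = 1, 1017 mod 4 = 1, so the flip contributes +1; sign now +1
(1017/117): 1017 mod 117 = 81, so (1017/117) = (81/117)
flip (81/117) -> (117/81): both odd, 81 mod 4 = 1, 117 mod 4 = 1, so the flip contributes +1; sign now +1
(117/81): 117 mod 81 = 36, so (117/81) = (36/81)
factor out 2^2: 36 = 2^2·9; with 81 mod 8 = 1, (2/81) = +1; sign now +1; continue with (9/81)
flip (9/81) -> (81/9): both odd, 9 mod 4 = 1, 81 mod 4 = 1, so the flip contributes +1; sign now +1
(81/9): 81 mod 9 = 0, so (81/9) = (0/9)
reached (0/9); gcd(a, n) > 1, so (0/9) = 0 and the symbol is 0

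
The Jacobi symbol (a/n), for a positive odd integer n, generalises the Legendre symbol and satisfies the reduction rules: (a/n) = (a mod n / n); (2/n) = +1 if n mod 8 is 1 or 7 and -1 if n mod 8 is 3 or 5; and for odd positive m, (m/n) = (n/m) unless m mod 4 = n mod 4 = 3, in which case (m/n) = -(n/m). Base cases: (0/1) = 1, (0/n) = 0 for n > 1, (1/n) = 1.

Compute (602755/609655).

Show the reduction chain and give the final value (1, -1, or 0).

flip (602755/609655) -> (609655/602755): both odd, 602755 mod 4 = 3, 609655 mod 4 = 3, so the flip contributes -1; sign now -1
(609655/602755): 609655 mod 602755 = 6900, so (609655/602755) = (6900/602755)
factor out 2^2: 6900 = 2^2·1725; with 602755 mod 8 = 3, (2/602755) = -1; sign now -1; continue with (1725/602755)
flip (1725/602755) -> (602755/1725): both odd, 1725 mod 4 = 1, 602755 mod 4 = 3, so the flip contributes +1; sign now -1
(602755/1725): 602755 mod 1725 = 730, so (602755/1725) = (730/1725)
factor out 2^1: 730 = 2^1·365; with 1725 mod 8 = 5, (2/1725) = -1; sign now +1; continue with (365/1725)
flip (365/1725) -> (1725/365): both odd, 365 mod 4 = 1, 1725 mod 4 = 1, so the flip contributes +1; sign now +1
(1725/365): 1725 mod 365 = 265, so (1725/365) = (265/365)
flip (265/365) -> (365/265): both odd, 265 mod 4 = 1, 365 mod 4 = 1, so the flip contributes +1; sign now +1
(365/265): 365 mod 265 = 100, so (365/265) = (100/265)
factor out 2^2: 100 = 2^2·25; with 265 mod 8 = 1, (2/265) = +1; sign now +1; continue with (25/265)
flip (25/265) -> (265/25): both odd, 25 mod 4 = 1, 265 mod 4 = 1, so the flip contributes +1; sign now +1
(265/25): 265 mod 25 = 15, so (265/25) = (15/25)
flip (15/25) -> (25/15): both odd, 15 mod 4 = 3, 25 mod 4 = 1, so the flip contributes +1; sign now +1
(25/15): 25 mod 15 = 10, so (25/15) = (10/15)
factor out 2^1: 10 = 2^1·5; with 15 mod 8 = 7, (2/15) = +1; sign now +1; continue with (5/15)
flip (5/15) -> (15/5): both odd, 5 mod 4 = 1, 15 mod 4 = 3, so the flip contributes +1; sign now +1
(15/5): 15 mod 5 = 0, so (15/5) = (0/5)
reached (0/5); gcd(a, n) > 1, so (0/5) = 0 and the symbol is 0

0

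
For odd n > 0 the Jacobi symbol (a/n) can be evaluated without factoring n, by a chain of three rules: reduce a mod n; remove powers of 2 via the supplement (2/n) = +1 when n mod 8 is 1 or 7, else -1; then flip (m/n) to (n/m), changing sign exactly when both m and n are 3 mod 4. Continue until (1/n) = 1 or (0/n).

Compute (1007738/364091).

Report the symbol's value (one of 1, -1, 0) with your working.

1

(1007738/364091): 1007738 mod 364091 = 279556, so (1007738/364091) = (279556/364091)
factor out 2^2: 279556 = 2^2·69889; with 364091 mod 8 = 3, (2/364091) = -1; sign now +1; continue with (69889/364091)
flip (69889/364091) -> (364091/69889): both odd, 69889 mod 4 = 1, 364091 mod 4 = 3, so the flip contributes +1; sign now +1
(364091/69889): 364091 mod 69889 = 14646, so (364091/69889) = (14646/69889)
factor out 2^1: 14646 = 2^1·7323; with 69889 mod 8 = 1, (2/69889) = +1; sign now +1; continue with (7323/69889)
flip (7323/69889) -> (69889/7323): both odd, 7323 mod 4 = 3, 69889 mod 4 = 1, so the flip contributes +1; sign now +1
(69889/7323): 69889 mod 7323 = 3982, so (69889/7323) = (3982/7323)
factor out 2^1: 3982 = 2^1·1991; with 7323 mod 8 = 3, (2/7323) = -1; sign now -1; continue with (1991/7323)
flip (1991/7323) -> (7323/1991): both odd, 1991 mod 4 = 3, 7323 mod 4 = 3, so the flip contributes -1; sign now +1
(7323/1991): 7323 mod 1991 = 1350, so (7323/1991) = (1350/1991)
factor out 2^1: 1350 = 2^1·675; with 1991 mod 8 = 7, (2/1991) = +1; sign now +1; continue with (675/1991)
flip (675/1991) -> (1991/675): both odd, 675 mod 4 = 3, 1991 mod 4 = 3, so the flip contributes -1; sign now -1
(1991/675): 1991 mod 675 = 641, so (1991/675) = (641/675)
flip (641/675) -> (675/641): both odd, 641 mod 4 = 1, 675 mod 4 = 3, so the flip contributes +1; sign now -1
(675/641): 675 mod 641 = 34, so (675/641) = (34/641)
factor out 2^1: 34 = 2^1·17; with 641 mod 8 = 1, (2/641) = +1; sign now -1; continue with (17/641)
flip (17/641) -> (641/17): both odd, 17 mod 4 = 1, 641 mod 4 = 1, so the flip contributes +1; sign now -1
(641/17): 641 mod 17 = 12, so (641/17) = (12/17)
factor out 2^2: 12 = 2^2·3; with 17 mod 8 = 1, (2/17) = +1; sign now -1; continue with (3/17)
flip (3/17) -> (17/3): both odd, 3 mod 4 = 3, 17 mod 4 = 1, so the flip contributes +1; sign now -1
(17/3): 17 mod 3 = 2, so (17/3) = (2/3)
factor out 2^1: 2 = 2^1·1; with 3 mod 8 = 3, (2/3) = -1; sign now +1; continue with (1/3)
reached (1/3) = 1, so the symbol is +1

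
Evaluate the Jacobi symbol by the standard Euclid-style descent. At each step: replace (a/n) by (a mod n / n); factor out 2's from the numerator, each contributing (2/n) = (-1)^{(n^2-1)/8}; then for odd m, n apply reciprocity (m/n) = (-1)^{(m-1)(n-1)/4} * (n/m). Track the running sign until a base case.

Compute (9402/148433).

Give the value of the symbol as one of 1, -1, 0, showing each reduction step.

-1

factor out 2^1: 9402 = 2^1·4701; with 148433 mod 8 = 1, (2/148433) = +1; sign now +1; continue with (4701/148433)
flip (4701/148433) -> (148433/4701): both odd, 4701 mod 4 = 1, 148433 mod 4 = 1, so the flip contributes +1; sign now +1
(148433/4701): 148433 mod 4701 = 2702, so (148433/4701) = (2702/4701)
factor out 2^1: 2702 = 2^1·1351; with 4701 mod 8 = 5, (2/4701) = -1; sign now -1; continue with (1351/4701)
flip (1351/4701) -> (4701/1351): both odd, 1351 mod 4 = 3, 4701 mod 4 = 1, so the flip contributes +1; sign now -1
(4701/1351): 4701 mod 1351 = 648, so (4701/1351) = (648/1351)
factor out 2^3: 648 = 2^3·81; with 1351 mod 8 = 7, (2/1351) = +1; sign now -1; continue with (81/1351)
flip (81/1351) -> (1351/81): both odd, 81 mod 4 = 1, 1351 mod 4 = 3, so the flip contributes +1; sign now -1
(1351/81): 1351 mod 81 = 55, so (1351/81) = (55/81)
flip (55/81) -> (81/55): both odd, 55 mod 4 = 3, 81 mod 4 = 1, so the flip contributes +1; sign now -1
(81/55): 81 mod 55 = 26, so (81/55) = (26/55)
factor out 2^1: 26 = 2^1·13; with 55 mod 8 = 7, (2/55) = +1; sign now -1; continue with (13/55)
flip (13/55) -> (55/13): both odd, 13 mod 4 = 1, 55 mod 4 = 3, so the flip contributes +1; sign now -1
(55/13): 55 mod 13 = 3, so (55/13) = (3/13)
flip (3/13) -> (13/3): both odd, 3 mod 4 = 3, 13 mod 4 = 1, so the flip contributes +1; sign now -1
(13/3): 13 mod 3 = 1, so (13/3) = (1/3)
reached (1/3) = 1, so the symbol is -1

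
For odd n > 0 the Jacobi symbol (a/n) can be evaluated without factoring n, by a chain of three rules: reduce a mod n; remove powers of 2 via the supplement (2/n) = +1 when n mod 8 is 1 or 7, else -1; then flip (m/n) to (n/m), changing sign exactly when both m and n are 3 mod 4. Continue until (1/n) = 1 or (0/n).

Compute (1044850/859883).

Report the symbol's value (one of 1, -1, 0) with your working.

(1044850/859883) = (184967/859883)   [reduce mod 859883]
reciprocity: (184967/859883) = -1·(859883/184967) since 184967 mod 4 = 3, 859883 mod 4 = 3; sign now -1
(859883/184967) = (120015/184967)   [reduce mod 184967]
reciprocity: (120015/184967) = -1·(184967/120015) since 120015 mod 4 = 3, 184967 mod 4 = 3; sign now +1
(184967/120015) = (64952/120015)   [reduce mod 120015]
64952 = 2^3·8119; (2/120015) = +1 since 120015 mod 8 = 7, so (64952/120015) = (+1)^3·(8119/120015); sign now +1
reciprocity: (8119/120015) = -1·(120015/8119) since 8119 mod 4 = 3, 120015 mod 4 = 3; sign now -1
(120015/8119) = (6349/8119)   [reduce mod 8119]
reciprocity: (6349/8119) = +1·(8119/6349) since 6349 mod 4 = 1, 8119 mod 4 = 3; sign now -1
(8119/6349) = (1770/6349)   [reduce mod 6349]
1770 = 2^1·885; (2/6349) = -1 since 6349 mod 8 = 5, so (1770/6349) = (-1)^1·(885/6349); sign now +1
reciprocity: (885/6349) = +1·(6349/885) since 885 mod 4 = 1, 6349 mod 4 = 1; sign now +1
(6349/885) = (154/885)   [reduce mod 885]
154 = 2^1·77; (2/885) = -1 since 885 mod 8 = 5, so (154/885) = (-1)^1·(77/885); sign now -1
reciprocity: (77/885) = +1·(885/77) since 77 mod 4 = 1, 885 mod 4 = 1; sign now -1
(885/77) = (38/77)   [reduce mod 77]
38 = 2^1·19; (2/77) = -1 since 77 mod 8 = 5, so (38/77) = (-1)^1·(19/77); sign now +1
reciprocity: (19/77) = +1·(77/19) since 19 mod 4 = 3, 77 mod 4 = 1; sign now +1
(77/19) = (1/19)   [reduce mod 19]
(1/19) = 1; final value = sign = +1

1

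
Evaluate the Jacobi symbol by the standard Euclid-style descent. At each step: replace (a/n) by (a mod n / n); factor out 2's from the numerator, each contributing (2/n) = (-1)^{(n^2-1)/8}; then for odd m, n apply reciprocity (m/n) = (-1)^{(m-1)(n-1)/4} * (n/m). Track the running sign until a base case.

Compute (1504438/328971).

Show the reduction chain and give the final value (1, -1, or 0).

(1504438/328971) = (188554/328971)   [reduce mod 328971]
188554 = 2^1·94277; (2/328971) = -1 since 328971 mod 8 = 3, so (188554/328971) = (-1)^1·(94277/328971); sign now -1
reciprocity: (94277/328971) = +1·(328971/94277) since 94277 mod 4 = 1, 328971 mod 4 = 3; sign now -1
(328971/94277) = (46140/94277)   [reduce mod 94277]
46140 = 2^2·11535; (2/94277) = -1 since 94277 mod 8 = 5, so (46140/94277) = (-1)^2·(11535/94277); sign now -1
reciprocity: (11535/94277) = +1·(94277/11535) since 11535 mod 4 = 3, 94277 mod 4 = 1; sign now -1
(94277/11535) = (1997/11535)   [reduce mod 11535]
reciprocity: (1997/11535) = +1·(11535/1997) since 1997 mod 4 = 1, 11535 mod 4 = 3; sign now -1
(11535/1997) = (1550/1997)   [reduce mod 1997]
1550 = 2^1·775; (2/1997) = -1 since 1997 mod 8 = 5, so (1550/1997) = (-1)^1·(775/1997); sign now +1
reciprocity: (775/1997) = +1·(1997/775) since 775 mod 4 = 3, 1997 mod 4 = 1; sign now +1
(1997/775) = (447/775)   [reduce mod 775]
reciprocity: (447/775) = -1·(775/447) since 447 mod 4 = 3, 775 mod 4 = 3; sign now -1
(775/447) = (328/447)   [reduce mod 447]
328 = 2^3·41; (2/447) = +1 since 447 mod 8 = 7, so (328/447) = (+1)^3·(41/447); sign now -1
reciprocity: (41/447) = +1·(447/41) since 41 mod 4 = 1, 447 mod 4 = 3; sign now -1
(447/41) = (37/41)   [reduce mod 41]
reciprocity: (37/41) = +1·(41/37) since 37 mod 4 = 1, 41 mod 4 = 1; sign now -1
(41/37) = (4/37)   [reduce mod 37]
4 = 2^2·1; (2/37) = -1 since 37 mod 8 = 5, so (4/37) = (-1)^2·(1/37); sign now -1
(1/37) = 1; final value = sign = -1

-1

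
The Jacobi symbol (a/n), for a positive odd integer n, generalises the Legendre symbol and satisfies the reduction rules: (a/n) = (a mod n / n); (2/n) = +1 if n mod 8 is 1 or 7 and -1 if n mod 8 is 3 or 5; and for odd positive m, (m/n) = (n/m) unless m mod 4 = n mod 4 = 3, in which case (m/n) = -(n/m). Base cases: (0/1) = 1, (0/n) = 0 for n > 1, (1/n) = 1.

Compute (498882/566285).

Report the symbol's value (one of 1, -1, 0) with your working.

1

498882 = 2^1·249441; (2/566285) = -1 since 566285 mod 8 = 5, so (498882/566285) = (-1)^1·(249441/566285); sign now -1
reciprocity: (249441/566285) = +1·(566285/249441) since 249441 mod 4 = 1, 566285 mod 4 = 1; sign now -1
(566285/249441) = (67403/249441)   [reduce mod 249441]
reciprocity: (67403/249441) = +1·(249441/67403) since 67403 mod 4 = 3, 249441 mod 4 = 1; sign now -1
(249441/67403) = (47232/67403)   [reduce mod 67403]
47232 = 2^7·369; (2/67403) = -1 since 67403 mod 8 = 3, so (47232/67403) = (-1)^7·(369/67403); sign now +1
reciprocity: (369/67403) = +1·(67403/369) since 369 mod 4 = 1, 67403 mod 4 = 3; sign now +1
(67403/369) = (245/369)   [reduce mod 369]
reciprocity: (245/369) = +1·(369/245) since 245 mod 4 = 1, 369 mod 4 = 1; sign now +1
(369/245) = (124/245)   [reduce mod 245]
124 = 2^2·31; (2/245) = -1 since 245 mod 8 = 5, so (124/245) = (-1)^2·(31/245); sign now +1
reciprocity: (31/245) = +1·(245/31) since 31 mod 4 = 3, 245 mod 4 = 1; sign now +1
(245/31) = (28/31)   [reduce mod 31]
28 = 2^2·7; (2/31) = +1 since 31 mod 8 = 7, so (28/31) = (+1)^2·(7/31); sign now +1
reciprocity: (7/31) = -1·(31/7) since 7 mod 4 = 3, 31 mod 4 = 3; sign now -1
(31/7) = (3/7)   [reduce mod 7]
reciprocity: (3/7) = -1·(7/3) since 3 mod 4 = 3, 7 mod 4 = 3; sign now +1
(7/3) = (1/3)   [reduce mod 3]
(1/3) = 1; final value = sign = +1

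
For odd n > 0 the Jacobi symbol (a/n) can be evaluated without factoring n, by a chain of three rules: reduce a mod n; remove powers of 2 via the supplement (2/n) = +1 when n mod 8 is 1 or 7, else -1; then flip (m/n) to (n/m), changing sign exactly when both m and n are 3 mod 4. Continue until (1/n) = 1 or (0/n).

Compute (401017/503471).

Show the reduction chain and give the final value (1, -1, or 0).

1

flip (401017/503471) -> (503471/401017): both odd, 401017 mod 4 = 1, 503471 mod 4 = 3, so the flip contributes +1; sign now +1
(503471/401017): 503471 mod 401017 = 102454, so (503471/401017) = (102454/401017)
factor out 2^1: 102454 = 2^1·51227; with 401017 mod 8 = 1, (2/401017) = +1; sign now +1; continue with (51227/401017)
flip (51227/401017) -> (401017/51227): both odd, 51227 mod 4 = 3, 401017 mod 4 = 1, so the flip contributes +1; sign now +1
(401017/51227): 401017 mod 51227 = 42428, so (401017/51227) = (42428/51227)
factor out 2^2: 42428 = 2^2·10607; with 51227 mod 8 = 3, (2/51227) = -1; sign now +1; continue with (10607/51227)
flip (10607/51227) -> (51227/10607): both odd, 10607 mod 4 = 3, 51227 mod 4 = 3, so the flip contributes -1; sign now -1
(51227/10607): 51227 mod 10607 = 8799, so (51227/10607) = (8799/10607)
flip (8799/10607) -> (10607/8799): both odd, 8799 mod 4 = 3, 10607 mod 4 = 3, so the flip contributes -1; sign now +1
(10607/8799): 10607 mod 8799 = 1808, so (10607/8799) = (1808/8799)
factor out 2^4: 1808 = 2^4·113; with 8799 mod 8 = 7, (2/8799) = +1; sign now +1; continue with (113/8799)
flip (113/8799) -> (8799/113): both odd, 113 mod 4 = 1, 8799 mod 4 = 3, so the flip contributes +1; sign now +1
(8799/113): 8799 mod 113 = 98, so (8799/113) = (98/113)
factor out 2^1: 98 = 2^1·49; with 113 mod 8 = 1, (2/113) = +1; sign now +1; continue with (49/113)
flip (49/113) -> (113/49): both odd, 49 mod 4 = 1, 113 mod 4 = 1, so the flip contributes +1; sign now +1
(113/49): 113 mod 49 = 15, so (113/49) = (15/49)
flip (15/49) -> (49/15): both odd, 15 mod 4 = 3, 49 mod 4 = 1, so the flip contributes +1; sign now +1
(49/15): 49 mod 15 = 4, so (49/15) = (4/15)
factor out 2^2: 4 = 2^2·1; with 15 mod 8 = 7, (2/15) = +1; sign now +1; continue with (1/15)
reached (1/15) = 1, so the symbol is +1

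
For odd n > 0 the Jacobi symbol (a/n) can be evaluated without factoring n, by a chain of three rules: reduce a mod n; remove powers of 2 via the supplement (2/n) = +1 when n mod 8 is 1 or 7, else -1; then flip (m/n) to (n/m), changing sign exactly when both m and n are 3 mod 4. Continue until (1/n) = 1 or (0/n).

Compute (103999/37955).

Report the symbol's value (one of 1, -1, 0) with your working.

-1

(103999/37955): 103999 mod 37955 = 28089, so (103999/37955) = (28089/37955)
flip (28089/37955) -> (37955/28089): both odd, 28089 mod 4 = 1, 37955 mod 4 = 3, so the flip contributes +1; sign now +1
(37955/28089): 37955 mod 28089 = 9866, so (37955/28089) = (9866/28089)
factor out 2^1: 9866 = 2^1·4933; with 28089 mod 8 = 1, (2/28089) = +1; sign now +1; continue with (4933/28089)
flip (4933/28089) -> (28089/4933): both odd, 4933 mod 4 = 1, 28089 mod 4 = 1, so the flip contributes +1; sign now +1
(28089/4933): 28089 mod 4933 = 3424, so (28089/4933) = (3424/4933)
factor out 2^5: 3424 = 2^5·107; with 4933 mod 8 = 5, (2/4933) = -1; sign now -1; continue with (107/4933)
flip (107/4933) -> (4933/107): both odd, 107 mod 4 = 3, 4933 mod 4 = 1, so the flip contributes +1; sign now -1
(4933/107): 4933 mod 107 = 11, so (4933/107) = (11/107)
flip (11/107) -> (107/11): both odd, 11 mod 4 = 3, 107 mod 4 = 3, so the flip contributes -1; sign now +1
(107/11): 107 mod 11 = 8, so (107/11) = (8/11)
factor out 2^3: 8 = 2^3·1; with 11 mod 8 = 3, (2/11) = -1; sign now -1; continue with (1/11)
reached (1/11) = 1, so the symbol is -1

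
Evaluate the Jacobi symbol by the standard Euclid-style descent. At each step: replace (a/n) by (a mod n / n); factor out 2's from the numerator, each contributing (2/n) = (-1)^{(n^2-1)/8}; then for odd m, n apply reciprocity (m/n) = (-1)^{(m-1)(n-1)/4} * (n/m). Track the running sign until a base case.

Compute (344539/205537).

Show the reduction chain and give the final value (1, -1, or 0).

(344539/205537) = (139002/205537)   [reduce mod 205537]
139002 = 2^1·69501; (2/205537) = +1 since 205537 mod 8 = 1, so (139002/205537) = (+1)^1·(69501/205537); sign now +1
reciprocity: (69501/205537) = +1·(205537/69501) since 69501 mod 4 = 1, 205537 mod 4 = 1; sign now +1
(205537/69501) = (66535/69501)   [reduce mod 69501]
reciprocity: (66535/69501) = +1·(69501/66535) since 66535 mod 4 = 3, 69501 mod 4 = 1; sign now +1
(69501/66535) = (2966/66535)   [reduce mod 66535]
2966 = 2^1·1483; (2/66535) = +1 since 66535 mod 8 = 7, so (2966/66535) = (+1)^1·(1483/66535); sign now +1
reciprocity: (1483/66535) = -1·(66535/1483) since 1483 mod 4 = 3, 66535 mod 4 = 3; sign now -1
(66535/1483) = (1283/1483)   [reduce mod 1483]
reciprocity: (1283/1483) = -1·(1483/1283) since 1283 mod 4 = 3, 1483 mod 4 = 3; sign now +1
(1483/1283) = (200/1283)   [reduce mod 1283]
200 = 2^3·25; (2/1283) = -1 since 1283 mod 8 = 3, so (200/1283) = (-1)^3·(25/1283); sign now -1
reciprocity: (25/1283) = +1·(1283/25) since 25 mod 4 = 1, 1283 mod 4 = 3; sign now -1
(1283/25) = (8/25)   [reduce mod 25]
8 = 2^3·1; (2/25) = +1 since 25 mod 8 = 1, so (8/25) = (+1)^3·(1/25); sign now -1
(1/25) = 1; final value = sign = -1

-1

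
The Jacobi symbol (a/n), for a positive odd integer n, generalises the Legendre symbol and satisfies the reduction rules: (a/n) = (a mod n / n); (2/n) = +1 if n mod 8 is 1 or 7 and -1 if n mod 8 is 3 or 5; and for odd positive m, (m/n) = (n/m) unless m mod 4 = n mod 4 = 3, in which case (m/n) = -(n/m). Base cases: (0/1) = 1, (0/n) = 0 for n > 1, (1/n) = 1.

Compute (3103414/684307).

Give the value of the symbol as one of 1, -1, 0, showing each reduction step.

(3103414/684307) = (366186/684307)   [reduce mod 684307]
366186 = 2^1·183093; (2/684307) = -1 since 684307 mod 8 = 3, so (366186/684307) = (-1)^1·(183093/684307); sign now -1
reciprocity: (183093/684307) = +1·(684307/183093) since 183093 mod 4 = 1, 684307 mod 4 = 3; sign now -1
(684307/183093) = (135028/183093)   [reduce mod 183093]
135028 = 2^2·33757; (2/183093) = -1 since 183093 mod 8 = 5, so (135028/183093) = (-1)^2·(33757/183093); sign now -1
reciprocity: (33757/183093) = +1·(183093/33757) since 33757 mod 4 = 1, 183093 mod 4 = 1; sign now -1
(183093/33757) = (14308/33757)   [reduce mod 33757]
14308 = 2^2·3577; (2/33757) = -1 since 33757 mod 8 = 5, so (14308/33757) = (-1)^2·(3577/33757); sign now -1
reciprocity: (3577/33757) = +1·(33757/3577) since 3577 mod 4 = 1, 33757 mod 4 = 1; sign now -1
(33757/3577) = (1564/3577)   [reduce mod 3577]
1564 = 2^2·391; (2/3577) = +1 since 3577 mod 8 = 1, so (1564/3577) = (+1)^2·(391/3577); sign now -1
reciprocity: (391/3577) = +1·(3577/391) since 391 mod 4 = 3, 3577 mod 4 = 1; sign now -1
(3577/391) = (58/391)   [reduce mod 391]
58 = 2^1·29; (2/391) = +1 since 391 mod 8 = 7, so (58/391) = (+1)^1·(29/391); sign now -1
reciprocity: (29/391) = +1·(391/29) since 29 mod 4 = 1, 391 mod 4 = 3; sign now -1
(391/29) = (14/29)   [reduce mod 29]
14 = 2^1·7; (2/29) = -1 since 29 mod 8 = 5, so (14/29) = (-1)^1·(7/29); sign now +1
reciprocity: (7/29) = +1·(29/7) since 7 mod 4 = 3, 29 mod 4 = 1; sign now +1
(29/7) = (1/7)   [reduce mod 7]
(1/7) = 1; final value = sign = +1

1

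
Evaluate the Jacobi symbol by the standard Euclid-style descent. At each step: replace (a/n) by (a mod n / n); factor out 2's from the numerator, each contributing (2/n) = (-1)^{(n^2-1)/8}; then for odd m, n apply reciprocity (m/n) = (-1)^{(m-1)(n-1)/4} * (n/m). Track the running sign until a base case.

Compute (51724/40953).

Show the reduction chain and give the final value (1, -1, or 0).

-1

(51724/40953): 51724 mod 40953 = 10771, so (51724/40953) = (10771/40953)
flip (10771/40953) -> (40953/10771): both odd, 10771 mod 4 = 3, 40953 mod 4 = 1, so the flip contributes +1; sign now +1
(40953/10771): 40953 mod 10771 = 8640, so (40953/10771) = (8640/10771)
factor out 2^6: 8640 = 2^6·135; with 10771 mod 8 = 3, (2/10771) = -1; sign now +1; continue with (135/10771)
flip (135/10771) -> (10771/135): both odd, 135 mod 4 = 3, 10771 mod 4 = 3, so the flip contributes -1; sign now -1
(10771/135): 10771 mod 135 = 106, so (10771/135) = (106/135)
factor out 2^1: 106 = 2^1·53; with 135 mod 8 = 7, (2/135) = +1; sign now -1; continue with (53/135)
flip (53/135) -> (135/53): both odd, 53 mod 4 = 1, 135 mod 4 = 3, so the flip contributes +1; sign now -1
(135/53): 135 mod 53 = 29, so (135/53) = (29/53)
flip (29/53) -> (53/29): both odd, 29 mod 4 = 1, 53 mod 4 = 1, so the flip contributes +1; sign now -1
(53/29): 53 mod 29 = 24, so (53/29) = (24/29)
factor out 2^3: 24 = 2^3·3; with 29 mod 8 = 5, (2/29) = -1; sign now +1; continue with (3/29)
flip (3/29) -> (29/3): both odd, 3 mod 4 = 3, 29 mod 4 = 1, so the flip contributes +1; sign now +1
(29/3): 29 mod 3 = 2, so (29/3) = (2/3)
factor out 2^1: 2 = 2^1·1; with 3 mod 8 = 3, (2/3) = -1; sign now -1; continue with (1/3)
reached (1/3) = 1, so the symbol is -1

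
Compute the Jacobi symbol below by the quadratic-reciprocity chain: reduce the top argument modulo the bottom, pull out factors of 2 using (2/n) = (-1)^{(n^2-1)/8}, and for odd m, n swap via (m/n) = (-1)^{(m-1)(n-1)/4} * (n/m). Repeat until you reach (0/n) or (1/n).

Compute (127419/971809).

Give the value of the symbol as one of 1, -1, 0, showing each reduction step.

1

flip (127419/971809) -> (971809/127419): both odd, 127419 mod 4 = 3, 971809 mod 4 = 1, so the flip contributes +1; sign now +1
(971809/127419): 971809 mod 127419 = 79876, so (971809/127419) = (79876/127419)
factor out 2^2: 79876 = 2^2·19969; with 127419 mod 8 = 3, (2/127419) = -1; sign now +1; continue with (19969/127419)
flip (19969/127419) -> (127419/19969): both odd, 19969 mod 4 = 1, 127419 mod 4 = 3, so the flip contributes +1; sign now +1
(127419/19969): 127419 mod 19969 = 7605, so (127419/19969) = (7605/19969)
flip (7605/19969) -> (19969/7605): both odd, 7605 mod 4 = 1, 19969 mod 4 = 1, so the flip contributes +1; sign now +1
(19969/7605): 19969 mod 7605 = 4759, so (19969/7605) = (4759/7605)
flip (4759/7605) -> (7605/4759): both odd, 4759 mod 4 = 3, 7605 mod 4 = 1, so the flip contributes +1; sign now +1
(7605/4759): 7605 mod 4759 = 2846, so (7605/4759) = (2846/4759)
factor out 2^1: 2846 = 2^1·1423; with 4759 mod 8 = 7, (2/4759) = +1; sign now +1; continue with (1423/4759)
flip (1423/4759) -> (4759/1423): both odd, 1423 mod 4 = 3, 4759 mod 4 = 3, so the flip contributes -1; sign now -1
(4759/1423): 4759 mod 1423 = 490, so (4759/1423) = (490/1423)
factor out 2^1: 490 = 2^1·245; with 1423 mod 8 = 7, (2/1423) = +1; sign now -1; continue with (245/1423)
flip (245/1423) -> (1423/245): both odd, 245 mod 4 = 1, 1423 mod 4 = 3, so the flip contributes +1; sign now -1
(1423/245): 1423 mod 245 = 198, so (1423/245) = (198/245)
factor out 2^1: 198 = 2^1·99; with 245 mod 8 = 5, (2/245) = -1; sign now +1; continue with (99/245)
flip (99/245) -> (245/99): both odd, 99 mod 4 = 3, 245 mod 4 = 1, so the flip contributes +1; sign now +1
(245/99): 245 mod 99 = 47, so (245/99) = (47/99)
flip (47/99) -> (99/47): both odd, 47 mod 4 = 3, 99 mod 4 = 3, so the flip contributes -1; sign now -1
(99/47): 99 mod 47 = 5, so (99/47) = (5/47)
flip (5/47) -> (47/5): both odd, 5 mod 4 = 1, 47 mod 4 = 3, so the flip contributes +1; sign now -1
(47/5): 47 mod 5 = 2, so (47/5) = (2/5)
factor out 2^1: 2 = 2^1·1; with 5 mod 8 = 5, (2/5) = -1; sign now +1; continue with (1/5)
reached (1/5) = 1, so the symbol is +1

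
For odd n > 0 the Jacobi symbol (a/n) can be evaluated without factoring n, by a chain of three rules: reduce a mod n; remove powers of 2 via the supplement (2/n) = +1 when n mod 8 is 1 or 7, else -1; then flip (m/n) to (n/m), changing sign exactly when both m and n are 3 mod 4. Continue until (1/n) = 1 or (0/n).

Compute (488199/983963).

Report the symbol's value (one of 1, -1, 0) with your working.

1

flip (488199/983963) -> (983963/488199): both odd, 488199 mod 4 = 3, 983963 mod 4 = 3, so the flip contributes -1; sign now -1
(983963/488199): 983963 mod 488199 = 7565, so (983963/488199) = (7565/488199)
flip (7565/488199) -> (488199/7565): both odd, 7565 mod 4 = 1, 488199 mod 4 = 3, so the flip contributes +1; sign now -1
(488199/7565): 488199 mod 7565 = 4039, so (488199/7565) = (4039/7565)
flip (4039/7565) -> (7565/4039): both odd, 4039 mod 4 = 3, 7565 mod 4 = 1, so the flip contributes +1; sign now -1
(7565/4039): 7565 mod 4039 = 3526, so (7565/4039) = (3526/4039)
factor out 2^1: 3526 = 2^1·1763; with 4039 mod 8 = 7, (2/4039) = +1; sign now -1; continue with (1763/4039)
flip (1763/4039) -> (4039/1763): both odd, 1763 mod 4 = 3, 4039 mod 4 = 3, so the flip contributes -1; sign now +1
(4039/1763): 4039 mod 1763 = 513, so (4039/1763) = (513/1763)
flip (513/1763) -> (1763/513): both odd, 513 mod 4 = 1, 1763 mod 4 = 3, so the flip contributes +1; sign now +1
(1763/513): 1763 mod 513 = 224, so (1763/513) = (224/513)
factor out 2^5: 224 = 2^5·7; with 513 mod 8 = 1, (2/513) = +1; sign now +1; continue with (7/513)
flip (7/513) -> (513/7): both odd, 7 mod 4 = 3, 513 mod 4 = 1, so the flip contributes +1; sign now +1
(513/7): 513 mod 7 = 2, so (513/7) = (2/7)
factor out 2^1: 2 = 2^1·1; with 7 mod 8 = 7, (2/7) = +1; sign now +1; continue with (1/7)
reached (1/7) = 1, so the symbol is +1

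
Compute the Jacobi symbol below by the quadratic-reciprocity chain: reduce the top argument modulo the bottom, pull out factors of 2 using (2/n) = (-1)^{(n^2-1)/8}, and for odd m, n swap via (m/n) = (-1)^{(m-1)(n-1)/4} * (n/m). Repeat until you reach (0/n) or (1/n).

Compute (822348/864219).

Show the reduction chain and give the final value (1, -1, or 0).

factor out 2^2: 822348 = 2^2·205587; with 864219 mod 8 = 3, (2/864219) = -1; sign now +1; continue with (205587/864219)
flip (205587/864219) -> (864219/205587): both odd, 205587 mod 4 = 3, 864219 mod 4 = 3, so the flip contributes -1; sign now -1
(864219/205587): 864219 mod 205587 = 41871, so (864219/205587) = (41871/205587)
flip (41871/205587) -> (205587/41871): both odd, 41871 mod 4 = 3, 205587 mod 4 = 3, so the flip contributes -1; sign now +1
(205587/41871): 205587 mod 41871 = 38103, so (205587/41871) = (38103/41871)
flip (38103/41871) -> (41871/38103): both odd, 38103 mod 4 = 3, 41871 mod 4 = 3, so the flip contributes -1; sign now -1
(41871/38103): 41871 mod 38103 = 3768, so (41871/38103) = (3768/38103)
factor out 2^3: 3768 = 2^3·471; with 38103 mod 8 = 7, (2/38103) = +1; sign now -1; continue with (471/38103)
flip (471/38103) -> (38103/471): both odd, 471 mod 4 = 3, 38103 mod 4 = 3, so the flip contributes -1; sign now +1
(38103/471): 38103 mod 471 = 423, so (38103/471) = (423/471)
flip (423/471) -> (471/423): both odd, 423 mod 4 = 3, 471 mod 4 = 3, so the flip contributes -1; sign now -1
(471/423): 471 mod 423 = 48, so (471/423) = (48/423)
factor out 2^4: 48 = 2^4·3; with 423 mod 8 = 7, (2/423) = +1; sign now -1; continue with (3/423)
flip (3/423) -> (423/3): both odd, 3 mod 4 = 3, 423 mod 4 = 3, so the flip contributes -1; sign now +1
(423/3): 423 mod 3 = 0, so (423/3) = (0/3)
reached (0/3); gcd(a, n) > 1, so (0/3) = 0 and the symbol is 0

0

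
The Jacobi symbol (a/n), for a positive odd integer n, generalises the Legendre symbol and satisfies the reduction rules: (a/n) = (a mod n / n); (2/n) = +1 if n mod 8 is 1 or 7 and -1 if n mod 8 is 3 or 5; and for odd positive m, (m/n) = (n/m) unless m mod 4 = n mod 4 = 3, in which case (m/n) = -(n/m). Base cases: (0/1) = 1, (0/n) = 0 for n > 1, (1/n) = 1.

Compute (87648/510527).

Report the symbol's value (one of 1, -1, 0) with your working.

-1

factor out 2^5: 87648 = 2^5·2739; with 510527 mod 8 = 7, (2/510527) = +1; sign now +1; continue with (2739/510527)
flip (2739/510527) -> (510527/2739): both odd, 2739 mod 4 = 3, 510527 mod 4 = 3, so the flip contributes -1; sign now -1
(510527/2739): 510527 mod 2739 = 1073, so (510527/2739) = (1073/2739)
flip (1073/2739) -> (2739/1073): both odd, 1073 mod 4 = 1, 2739 mod 4 = 3, so the flip contributes +1; sign now -1
(2739/1073): 2739 mod 1073 = 593, so (2739/1073) = (593/1073)
flip (593/1073) -> (1073/593): both odd, 593 mod 4 = 1, 1073 mod 4 = 1, so the flip contributes +1; sign now -1
(1073/593): 1073 mod 593 = 480, so (1073/593) = (480/593)
factor out 2^5: 480 = 2^5·15; with 593 mod 8 = 1, (2/593) = +1; sign now -1; continue with (15/593)
flip (15/593) -> (593/15): both odd, 15 mod 4 = 3, 593 mod 4 = 1, so the flip contributes +1; sign now -1
(593/15): 593 mod 15 = 8, so (593/15) = (8/15)
factor out 2^3: 8 = 2^3·1; with 15 mod 8 = 7, (2/15) = +1; sign now -1; continue with (1/15)
reached (1/15) = 1, so the symbol is -1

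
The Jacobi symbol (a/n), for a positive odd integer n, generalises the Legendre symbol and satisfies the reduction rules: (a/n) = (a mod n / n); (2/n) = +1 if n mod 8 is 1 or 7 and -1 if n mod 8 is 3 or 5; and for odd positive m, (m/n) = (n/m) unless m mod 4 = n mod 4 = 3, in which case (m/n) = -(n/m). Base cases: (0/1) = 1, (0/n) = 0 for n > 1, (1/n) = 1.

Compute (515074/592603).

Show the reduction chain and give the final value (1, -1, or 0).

515074 = 2^1·257537; (2/592603) = -1 since 592603 mod 8 = 3, so (515074/592603) = (-1)^1·(257537/592603); sign now -1
reciprocity: (257537/592603) = +1·(592603/257537) since 257537 mod 4 = 1, 592603 mod 4 = 3; sign now -1
(592603/257537) = (77529/257537)   [reduce mod 257537]
reciprocity: (77529/257537) = +1·(257537/77529) since 77529 mod 4 = 1, 257537 mod 4 = 1; sign now -1
(257537/77529) = (24950/77529)   [reduce mod 77529]
24950 = 2^1·12475; (2/77529) = +1 since 77529 mod 8 = 1, so (24950/77529) = (+1)^1·(12475/77529); sign now -1
reciprocity: (12475/77529) = +1·(77529/12475) since 12475 mod 4 = 3, 77529 mod 4 = 1; sign now -1
(77529/12475) = (2679/12475)   [reduce mod 12475]
reciprocity: (2679/12475) = -1·(12475/2679) since 2679 mod 4 = 3, 12475 mod 4 = 3; sign now +1
(12475/2679) = (1759/2679)   [reduce mod 2679]
reciprocity: (1759/2679) = -1·(2679/1759) since 1759 mod 4 = 3, 2679 mod 4 = 3; sign now -1
(2679/1759) = (920/1759)   [reduce mod 1759]
920 = 2^3·115; (2/1759) = +1 since 1759 mod 8 = 7, so (920/1759) = (+1)^3·(115/1759); sign now -1
reciprocity: (115/1759) = -1·(1759/115) since 115 mod 4 = 3, 1759 mod 4 = 3; sign now +1
(1759/115) = (34/115)   [reduce mod 115]
34 = 2^1·17; (2/115) = -1 since 115 mod 8 = 3, so (34/115) = (-1)^1·(17/115); sign now -1
reciprocity: (17/115) = +1·(115/17) since 17 mod 4 = 1, 115 mod 4 = 3; sign now -1
(115/17) = (13/17)   [reduce mod 17]
reciprocity: (13/17) = +1·(17/13) since 13 mod 4 = 1, 17 mod 4 = 1; sign now -1
(17/13) = (4/13)   [reduce mod 13]
4 = 2^2·1; (2/13) = -1 since 13 mod 8 = 5, so (4/13) = (-1)^2·(1/13); sign now -1
(1/13) = 1; final value = sign = -1

-1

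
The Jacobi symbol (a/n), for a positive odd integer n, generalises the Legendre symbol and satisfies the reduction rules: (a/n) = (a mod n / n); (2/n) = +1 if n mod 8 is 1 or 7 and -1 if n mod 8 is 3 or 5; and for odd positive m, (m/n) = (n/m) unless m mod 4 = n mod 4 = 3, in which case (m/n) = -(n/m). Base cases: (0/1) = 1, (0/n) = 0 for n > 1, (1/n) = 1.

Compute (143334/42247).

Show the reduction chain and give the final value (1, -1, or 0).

(143334/42247): 143334 mod 42247 = 16593, so (143334/42247) = (16593/42247)
flip (16593/42247) -> (42247/16593): both odd, 16593 mod 4 = 1, 42247 mod 4 = 3, so the flip contributes +1; sign now +1
(42247/16593): 42247 mod 16593 = 9061, so (42247/16593) = (9061/16593)
flip (9061/16593) -> (16593/9061): both odd, 9061 mod 4 = 1, 16593 mod 4 = 1, so the flip contributes +1; sign now +1
(16593/9061): 16593 mod 9061 = 7532, so (16593/9061) = (7532/9061)
factor out 2^2: 7532 = 2^2·1883; with 9061 mod 8 = 5, (2/9061) = -1; sign now +1; continue with (1883/9061)
flip (1883/9061) -> (9061/1883): both odd, 1883 mod 4 = 3, 9061 mod 4 = 1, so the flip contributes +1; sign now +1
(9061/1883): 9061 mod 1883 = 1529, so (9061/1883) = (1529/1883)
flip (1529/1883) -> (1883/1529): both odd, 1529 mod 4 = 1, 1883 mod 4 = 3, so the flip contributes +1; sign now +1
(1883/1529): 1883 mod 1529 = 354, so (1883/1529) = (354/1529)
factor out 2^1: 354 = 2^1·177; with 1529 mod 8 = 1, (2/1529) = +1; sign now +1; continue with (177/1529)
flip (177/1529) -> (1529/177): both odd, 177 mod 4 = 1, 1529 mod 4 = 1, so the flip contributes +1; sign now +1
(1529/177): 1529 mod 177 = 113, so (1529/177) = (113/177)
flip (113/177) -> (177/113): both odd, 113 mod 4 = 1, 177 mod 4 = 1, so the flip contributes +1; sign now +1
(177/113): 177 mod 113 = 64, so (177/113) = (64/113)
factor out 2^6: 64 = 2^6·1; with 113 mod 8 = 1, (2/113) = +1; sign now +1; continue with (1/113)
reached (1/113) = 1, so the symbol is +1

1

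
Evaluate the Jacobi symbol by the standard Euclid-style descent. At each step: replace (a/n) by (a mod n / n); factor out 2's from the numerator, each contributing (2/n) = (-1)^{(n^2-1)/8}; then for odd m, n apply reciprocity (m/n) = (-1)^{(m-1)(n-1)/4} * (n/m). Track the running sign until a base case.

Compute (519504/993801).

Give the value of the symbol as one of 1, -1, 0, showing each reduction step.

factor out 2^4: 519504 = 2^4·32469; with 993801 mod 8 = 1, (2/993801) = +1; sign now +1; continue with (32469/993801)
flip (32469/993801) -> (993801/32469): both odd, 32469 mod 4 = 1, 993801 mod 4 = 1, so the flip contributes +1; sign now +1
(993801/32469): 993801 mod 32469 = 19731, so (993801/32469) = (19731/32469)
flip (19731/32469) -> (32469/19731): both odd, 19731 mod 4 = 3, 32469 mod 4 = 1, so the flip contributes +1; sign now +1
(32469/19731): 32469 mod 19731 = 12738, so (32469/19731) = (12738/19731)
factor out 2^1: 12738 = 2^1·6369; with 19731 mod 8 = 3, (2/19731) = -1; sign now -1; continue with (6369/19731)
flip (6369/19731) -> (19731/6369): both odd, 6369 mod 4 = 1, 19731 mod 4 = 3, so the flip contributes +1; sign now -1
(19731/6369): 19731 mod 6369 = 624, so (19731/6369) = (624/6369)
factor out 2^4: 624 = 2^4·39; with 6369 mod 8 = 1, (2/6369) = +1; sign now -1; continue with (39/6369)
flip (39/6369) -> (6369/39): both odd, 39 mod 4 = 3, 6369 mod 4 = 1, so the flip contributes +1; sign now -1
(6369/39): 6369 mod 39 = 12, so (6369/39) = (12/39)
factor out 2^2: 12 = 2^2·3; with 39 mod 8 = 7, (2/39) = +1; sign now -1; continue with (3/39)
flip (3/39) -> (39/3): both odd, 3 mod 4 = 3, 39 mod 4 = 3, so the flip contributes -1; sign now +1
(39/3): 39 mod 3 = 0, so (39/3) = (0/3)
reached (0/3); gcd(a, n) > 1, so (0/3) = 0 and the symbol is 0

0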